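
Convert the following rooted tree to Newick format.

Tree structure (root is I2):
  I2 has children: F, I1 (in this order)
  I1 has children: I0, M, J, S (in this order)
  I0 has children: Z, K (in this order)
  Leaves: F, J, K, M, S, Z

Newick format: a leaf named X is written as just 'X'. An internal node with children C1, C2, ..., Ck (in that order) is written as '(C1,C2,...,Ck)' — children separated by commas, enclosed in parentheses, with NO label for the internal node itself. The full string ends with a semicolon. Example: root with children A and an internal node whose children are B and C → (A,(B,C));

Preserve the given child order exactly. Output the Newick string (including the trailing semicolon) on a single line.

Answer: (F,((Z,K),M,J,S));

Derivation:
internal I2 with children ['F', 'I1']
  leaf 'F' → 'F'
  internal I1 with children ['I0', 'M', 'J', 'S']
    internal I0 with children ['Z', 'K']
      leaf 'Z' → 'Z'
      leaf 'K' → 'K'
    → '(Z,K)'
    leaf 'M' → 'M'
    leaf 'J' → 'J'
    leaf 'S' → 'S'
  → '((Z,K),M,J,S)'
→ '(F,((Z,K),M,J,S))'
Final: (F,((Z,K),M,J,S));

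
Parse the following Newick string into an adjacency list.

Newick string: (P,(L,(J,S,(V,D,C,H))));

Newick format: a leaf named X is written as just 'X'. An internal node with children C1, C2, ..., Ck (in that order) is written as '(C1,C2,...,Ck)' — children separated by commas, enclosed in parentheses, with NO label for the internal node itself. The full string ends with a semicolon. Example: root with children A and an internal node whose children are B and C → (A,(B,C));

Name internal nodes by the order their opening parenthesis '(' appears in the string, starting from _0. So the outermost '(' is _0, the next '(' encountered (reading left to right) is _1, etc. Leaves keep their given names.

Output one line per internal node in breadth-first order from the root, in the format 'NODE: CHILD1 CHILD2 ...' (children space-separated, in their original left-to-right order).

Answer: _0: P _1
_1: L _2
_2: J S _3
_3: V D C H

Derivation:
Input: (P,(L,(J,S,(V,D,C,H))));
Scanning left-to-right, naming '(' by encounter order:
  pos 0: '(' -> open internal node _0 (depth 1)
  pos 3: '(' -> open internal node _1 (depth 2)
  pos 6: '(' -> open internal node _2 (depth 3)
  pos 11: '(' -> open internal node _3 (depth 4)
  pos 19: ')' -> close internal node _3 (now at depth 3)
  pos 20: ')' -> close internal node _2 (now at depth 2)
  pos 21: ')' -> close internal node _1 (now at depth 1)
  pos 22: ')' -> close internal node _0 (now at depth 0)
Total internal nodes: 4
BFS adjacency from root:
  _0: P _1
  _1: L _2
  _2: J S _3
  _3: V D C H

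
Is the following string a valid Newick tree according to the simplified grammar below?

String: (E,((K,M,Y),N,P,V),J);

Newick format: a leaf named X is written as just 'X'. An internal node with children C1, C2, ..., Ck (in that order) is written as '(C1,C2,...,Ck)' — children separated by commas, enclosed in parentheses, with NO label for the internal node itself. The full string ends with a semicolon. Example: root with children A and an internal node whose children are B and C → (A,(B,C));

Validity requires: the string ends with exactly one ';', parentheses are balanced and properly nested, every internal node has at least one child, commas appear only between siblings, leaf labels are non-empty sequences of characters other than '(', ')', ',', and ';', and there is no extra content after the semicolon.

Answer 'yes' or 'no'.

Input: (E,((K,M,Y),N,P,V),J);
Paren balance: 3 '(' vs 3 ')' OK
Ends with single ';': True
Full parse: OK
Valid: True

Answer: yes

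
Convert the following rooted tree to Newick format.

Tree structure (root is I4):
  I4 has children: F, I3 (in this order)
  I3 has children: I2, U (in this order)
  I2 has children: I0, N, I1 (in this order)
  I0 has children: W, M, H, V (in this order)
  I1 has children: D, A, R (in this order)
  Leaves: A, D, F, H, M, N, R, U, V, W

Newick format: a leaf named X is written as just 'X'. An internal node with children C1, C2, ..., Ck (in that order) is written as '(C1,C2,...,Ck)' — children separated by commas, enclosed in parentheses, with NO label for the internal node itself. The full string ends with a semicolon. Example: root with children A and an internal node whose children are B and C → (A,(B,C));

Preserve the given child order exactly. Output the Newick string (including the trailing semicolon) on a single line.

internal I4 with children ['F', 'I3']
  leaf 'F' → 'F'
  internal I3 with children ['I2', 'U']
    internal I2 with children ['I0', 'N', 'I1']
      internal I0 with children ['W', 'M', 'H', 'V']
        leaf 'W' → 'W'
        leaf 'M' → 'M'
        leaf 'H' → 'H'
        leaf 'V' → 'V'
      → '(W,M,H,V)'
      leaf 'N' → 'N'
      internal I1 with children ['D', 'A', 'R']
        leaf 'D' → 'D'
        leaf 'A' → 'A'
        leaf 'R' → 'R'
      → '(D,A,R)'
    → '((W,M,H,V),N,(D,A,R))'
    leaf 'U' → 'U'
  → '(((W,M,H,V),N,(D,A,R)),U)'
→ '(F,(((W,M,H,V),N,(D,A,R)),U))'
Final: (F,(((W,M,H,V),N,(D,A,R)),U));

Answer: (F,(((W,M,H,V),N,(D,A,R)),U));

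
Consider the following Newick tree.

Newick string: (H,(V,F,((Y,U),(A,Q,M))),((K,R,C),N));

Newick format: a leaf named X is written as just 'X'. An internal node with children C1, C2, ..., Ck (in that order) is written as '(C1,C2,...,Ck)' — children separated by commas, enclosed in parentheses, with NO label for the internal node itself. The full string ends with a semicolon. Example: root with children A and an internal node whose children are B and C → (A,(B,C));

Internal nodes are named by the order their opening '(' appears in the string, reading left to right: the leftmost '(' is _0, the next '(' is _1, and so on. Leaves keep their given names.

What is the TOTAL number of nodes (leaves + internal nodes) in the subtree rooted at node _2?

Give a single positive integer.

Answer: 8

Derivation:
Newick: (H,(V,F,((Y,U),(A,Q,M))),((K,R,C),N));
Locate _2: it is the '(' at position 8 (the 3rd '(' reading left to right).
Query: subtree rooted at _2
_2: subtree_size = 1 + 7
  _3: subtree_size = 1 + 2
    Y: subtree_size = 1 + 0
    U: subtree_size = 1 + 0
  _4: subtree_size = 1 + 3
    A: subtree_size = 1 + 0
    Q: subtree_size = 1 + 0
    M: subtree_size = 1 + 0
Total subtree size of _2: 8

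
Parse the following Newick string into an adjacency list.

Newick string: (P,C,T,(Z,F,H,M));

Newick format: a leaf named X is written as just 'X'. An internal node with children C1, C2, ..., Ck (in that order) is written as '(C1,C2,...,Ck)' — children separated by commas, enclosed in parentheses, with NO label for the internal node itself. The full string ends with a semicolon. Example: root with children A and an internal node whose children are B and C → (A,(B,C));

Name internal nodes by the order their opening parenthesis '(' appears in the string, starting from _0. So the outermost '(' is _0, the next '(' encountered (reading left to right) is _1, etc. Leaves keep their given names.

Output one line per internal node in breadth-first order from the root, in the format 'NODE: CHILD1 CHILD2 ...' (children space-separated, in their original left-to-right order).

Answer: _0: P C T _1
_1: Z F H M

Derivation:
Input: (P,C,T,(Z,F,H,M));
Scanning left-to-right, naming '(' by encounter order:
  pos 0: '(' -> open internal node _0 (depth 1)
  pos 7: '(' -> open internal node _1 (depth 2)
  pos 15: ')' -> close internal node _1 (now at depth 1)
  pos 16: ')' -> close internal node _0 (now at depth 0)
Total internal nodes: 2
BFS adjacency from root:
  _0: P C T _1
  _1: Z F H M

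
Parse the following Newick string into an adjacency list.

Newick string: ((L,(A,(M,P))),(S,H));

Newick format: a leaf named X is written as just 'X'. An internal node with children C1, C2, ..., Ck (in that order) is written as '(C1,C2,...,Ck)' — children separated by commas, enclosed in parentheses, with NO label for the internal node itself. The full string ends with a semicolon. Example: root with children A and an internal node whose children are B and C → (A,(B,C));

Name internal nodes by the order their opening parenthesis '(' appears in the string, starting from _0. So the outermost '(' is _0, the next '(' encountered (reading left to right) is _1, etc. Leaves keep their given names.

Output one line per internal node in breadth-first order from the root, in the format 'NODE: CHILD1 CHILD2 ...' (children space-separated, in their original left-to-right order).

Answer: _0: _1 _4
_1: L _2
_4: S H
_2: A _3
_3: M P

Derivation:
Input: ((L,(A,(M,P))),(S,H));
Scanning left-to-right, naming '(' by encounter order:
  pos 0: '(' -> open internal node _0 (depth 1)
  pos 1: '(' -> open internal node _1 (depth 2)
  pos 4: '(' -> open internal node _2 (depth 3)
  pos 7: '(' -> open internal node _3 (depth 4)
  pos 11: ')' -> close internal node _3 (now at depth 3)
  pos 12: ')' -> close internal node _2 (now at depth 2)
  pos 13: ')' -> close internal node _1 (now at depth 1)
  pos 15: '(' -> open internal node _4 (depth 2)
  pos 19: ')' -> close internal node _4 (now at depth 1)
  pos 20: ')' -> close internal node _0 (now at depth 0)
Total internal nodes: 5
BFS adjacency from root:
  _0: _1 _4
  _1: L _2
  _4: S H
  _2: A _3
  _3: M P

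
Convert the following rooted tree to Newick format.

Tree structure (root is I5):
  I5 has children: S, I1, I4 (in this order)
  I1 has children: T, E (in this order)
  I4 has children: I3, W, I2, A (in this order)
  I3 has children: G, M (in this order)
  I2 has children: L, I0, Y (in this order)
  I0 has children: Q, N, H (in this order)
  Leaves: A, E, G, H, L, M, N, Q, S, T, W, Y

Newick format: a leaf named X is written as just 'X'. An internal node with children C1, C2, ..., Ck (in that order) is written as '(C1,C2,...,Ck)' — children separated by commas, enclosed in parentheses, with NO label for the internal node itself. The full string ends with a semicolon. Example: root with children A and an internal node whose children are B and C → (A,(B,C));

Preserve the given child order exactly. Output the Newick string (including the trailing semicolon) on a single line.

internal I5 with children ['S', 'I1', 'I4']
  leaf 'S' → 'S'
  internal I1 with children ['T', 'E']
    leaf 'T' → 'T'
    leaf 'E' → 'E'
  → '(T,E)'
  internal I4 with children ['I3', 'W', 'I2', 'A']
    internal I3 with children ['G', 'M']
      leaf 'G' → 'G'
      leaf 'M' → 'M'
    → '(G,M)'
    leaf 'W' → 'W'
    internal I2 with children ['L', 'I0', 'Y']
      leaf 'L' → 'L'
      internal I0 with children ['Q', 'N', 'H']
        leaf 'Q' → 'Q'
        leaf 'N' → 'N'
        leaf 'H' → 'H'
      → '(Q,N,H)'
      leaf 'Y' → 'Y'
    → '(L,(Q,N,H),Y)'
    leaf 'A' → 'A'
  → '((G,M),W,(L,(Q,N,H),Y),A)'
→ '(S,(T,E),((G,M),W,(L,(Q,N,H),Y),A))'
Final: (S,(T,E),((G,M),W,(L,(Q,N,H),Y),A));

Answer: (S,(T,E),((G,M),W,(L,(Q,N,H),Y),A));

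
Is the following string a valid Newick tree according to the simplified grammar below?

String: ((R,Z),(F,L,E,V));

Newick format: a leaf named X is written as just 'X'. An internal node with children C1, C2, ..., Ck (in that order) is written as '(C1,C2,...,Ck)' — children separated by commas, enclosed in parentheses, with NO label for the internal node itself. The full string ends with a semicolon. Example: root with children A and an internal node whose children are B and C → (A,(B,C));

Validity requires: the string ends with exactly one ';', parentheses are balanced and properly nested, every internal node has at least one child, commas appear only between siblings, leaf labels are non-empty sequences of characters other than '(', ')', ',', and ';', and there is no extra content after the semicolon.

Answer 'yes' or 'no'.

Answer: yes

Derivation:
Input: ((R,Z),(F,L,E,V));
Paren balance: 3 '(' vs 3 ')' OK
Ends with single ';': True
Full parse: OK
Valid: True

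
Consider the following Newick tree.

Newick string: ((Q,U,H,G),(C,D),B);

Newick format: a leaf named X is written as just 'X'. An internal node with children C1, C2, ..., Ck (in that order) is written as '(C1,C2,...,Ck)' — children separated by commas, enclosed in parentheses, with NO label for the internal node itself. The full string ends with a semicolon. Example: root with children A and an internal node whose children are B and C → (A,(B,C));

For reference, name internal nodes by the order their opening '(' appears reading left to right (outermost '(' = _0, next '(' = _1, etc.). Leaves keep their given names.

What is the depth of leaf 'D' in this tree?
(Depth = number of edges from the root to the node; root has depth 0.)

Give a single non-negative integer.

Newick: ((Q,U,H,G),(C,D),B);
Naming internals by '(' encounter order: outermost '(' = _0, next = _1, ...
Query node: D
Path from root: _0 -> _2 -> D
Depth of D: 2 (number of edges from root)

Answer: 2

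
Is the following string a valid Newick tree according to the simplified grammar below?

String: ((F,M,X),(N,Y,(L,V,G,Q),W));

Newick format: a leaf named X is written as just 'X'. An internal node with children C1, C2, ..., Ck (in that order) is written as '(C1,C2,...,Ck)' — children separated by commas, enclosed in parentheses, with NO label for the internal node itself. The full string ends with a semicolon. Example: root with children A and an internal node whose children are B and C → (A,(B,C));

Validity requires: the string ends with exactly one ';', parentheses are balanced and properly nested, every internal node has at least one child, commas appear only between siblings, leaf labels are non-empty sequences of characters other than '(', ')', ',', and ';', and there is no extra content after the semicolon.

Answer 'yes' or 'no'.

Answer: yes

Derivation:
Input: ((F,M,X),(N,Y,(L,V,G,Q),W));
Paren balance: 4 '(' vs 4 ')' OK
Ends with single ';': True
Full parse: OK
Valid: True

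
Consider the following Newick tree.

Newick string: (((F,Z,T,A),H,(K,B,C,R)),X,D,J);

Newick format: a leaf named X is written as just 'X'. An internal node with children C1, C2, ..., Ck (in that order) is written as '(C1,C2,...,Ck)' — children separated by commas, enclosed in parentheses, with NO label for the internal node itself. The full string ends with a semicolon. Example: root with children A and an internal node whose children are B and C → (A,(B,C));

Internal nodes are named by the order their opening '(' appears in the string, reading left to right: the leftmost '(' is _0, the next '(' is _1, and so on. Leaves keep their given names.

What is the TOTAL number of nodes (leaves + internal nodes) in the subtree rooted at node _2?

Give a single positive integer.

Newick: (((F,Z,T,A),H,(K,B,C,R)),X,D,J);
Locate _2: it is the '(' at position 2 (the 3rd '(' reading left to right).
Query: subtree rooted at _2
_2: subtree_size = 1 + 4
  F: subtree_size = 1 + 0
  Z: subtree_size = 1 + 0
  T: subtree_size = 1 + 0
  A: subtree_size = 1 + 0
Total subtree size of _2: 5

Answer: 5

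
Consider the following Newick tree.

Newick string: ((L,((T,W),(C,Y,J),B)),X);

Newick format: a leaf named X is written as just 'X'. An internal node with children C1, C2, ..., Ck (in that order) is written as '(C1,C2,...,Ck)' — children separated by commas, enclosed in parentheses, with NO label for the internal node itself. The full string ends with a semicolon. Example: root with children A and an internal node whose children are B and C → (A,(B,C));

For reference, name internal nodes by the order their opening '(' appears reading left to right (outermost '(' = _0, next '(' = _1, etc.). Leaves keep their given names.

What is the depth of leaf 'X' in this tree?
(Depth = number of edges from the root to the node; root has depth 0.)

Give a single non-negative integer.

Answer: 1

Derivation:
Newick: ((L,((T,W),(C,Y,J),B)),X);
Naming internals by '(' encounter order: outermost '(' = _0, next = _1, ...
Query node: X
Path from root: _0 -> X
Depth of X: 1 (number of edges from root)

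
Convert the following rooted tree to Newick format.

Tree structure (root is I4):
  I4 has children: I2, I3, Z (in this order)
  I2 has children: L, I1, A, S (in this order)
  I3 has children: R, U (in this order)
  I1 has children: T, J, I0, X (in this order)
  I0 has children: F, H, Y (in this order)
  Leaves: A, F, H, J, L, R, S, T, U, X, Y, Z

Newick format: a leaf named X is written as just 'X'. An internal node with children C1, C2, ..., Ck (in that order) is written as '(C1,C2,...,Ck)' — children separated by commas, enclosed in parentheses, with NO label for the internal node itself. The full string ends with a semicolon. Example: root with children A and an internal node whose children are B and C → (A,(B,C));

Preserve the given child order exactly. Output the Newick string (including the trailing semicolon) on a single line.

Answer: ((L,(T,J,(F,H,Y),X),A,S),(R,U),Z);

Derivation:
internal I4 with children ['I2', 'I3', 'Z']
  internal I2 with children ['L', 'I1', 'A', 'S']
    leaf 'L' → 'L'
    internal I1 with children ['T', 'J', 'I0', 'X']
      leaf 'T' → 'T'
      leaf 'J' → 'J'
      internal I0 with children ['F', 'H', 'Y']
        leaf 'F' → 'F'
        leaf 'H' → 'H'
        leaf 'Y' → 'Y'
      → '(F,H,Y)'
      leaf 'X' → 'X'
    → '(T,J,(F,H,Y),X)'
    leaf 'A' → 'A'
    leaf 'S' → 'S'
  → '(L,(T,J,(F,H,Y),X),A,S)'
  internal I3 with children ['R', 'U']
    leaf 'R' → 'R'
    leaf 'U' → 'U'
  → '(R,U)'
  leaf 'Z' → 'Z'
→ '((L,(T,J,(F,H,Y),X),A,S),(R,U),Z)'
Final: ((L,(T,J,(F,H,Y),X),A,S),(R,U),Z);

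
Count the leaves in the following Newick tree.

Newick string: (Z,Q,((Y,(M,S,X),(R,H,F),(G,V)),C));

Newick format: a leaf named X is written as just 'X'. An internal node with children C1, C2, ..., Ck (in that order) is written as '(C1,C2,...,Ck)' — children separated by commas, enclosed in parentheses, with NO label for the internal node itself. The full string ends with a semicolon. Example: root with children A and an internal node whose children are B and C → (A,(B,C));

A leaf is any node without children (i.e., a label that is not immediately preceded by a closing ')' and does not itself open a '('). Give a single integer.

Newick: (Z,Q,((Y,(M,S,X),(R,H,F),(G,V)),C));
Scan left-to-right; a leaf is any maximal label run not followed by '(':
  pos 1: leaf 'Z' → count = 1
  pos 3: leaf 'Q' → count = 2
  pos 7: leaf 'Y' → count = 3
  pos 10: leaf 'M' → count = 4
  pos 12: leaf 'S' → count = 5
  pos 14: leaf 'X' → count = 6
  pos 18: leaf 'R' → count = 7
  pos 20: leaf 'H' → count = 8
  pos 22: leaf 'F' → count = 9
  pos 26: leaf 'G' → count = 10
  pos 28: leaf 'V' → count = 11
  pos 32: leaf 'C' → count = 12
Total leaves: 12

Answer: 12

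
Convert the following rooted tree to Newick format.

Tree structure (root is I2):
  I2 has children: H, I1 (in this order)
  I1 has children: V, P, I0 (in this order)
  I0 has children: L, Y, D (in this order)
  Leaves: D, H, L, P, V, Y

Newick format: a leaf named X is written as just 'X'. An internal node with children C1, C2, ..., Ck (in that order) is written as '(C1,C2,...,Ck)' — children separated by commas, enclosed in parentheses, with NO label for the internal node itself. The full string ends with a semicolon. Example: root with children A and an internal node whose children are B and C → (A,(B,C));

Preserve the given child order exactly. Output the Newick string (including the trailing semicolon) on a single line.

internal I2 with children ['H', 'I1']
  leaf 'H' → 'H'
  internal I1 with children ['V', 'P', 'I0']
    leaf 'V' → 'V'
    leaf 'P' → 'P'
    internal I0 with children ['L', 'Y', 'D']
      leaf 'L' → 'L'
      leaf 'Y' → 'Y'
      leaf 'D' → 'D'
    → '(L,Y,D)'
  → '(V,P,(L,Y,D))'
→ '(H,(V,P,(L,Y,D)))'
Final: (H,(V,P,(L,Y,D)));

Answer: (H,(V,P,(L,Y,D)));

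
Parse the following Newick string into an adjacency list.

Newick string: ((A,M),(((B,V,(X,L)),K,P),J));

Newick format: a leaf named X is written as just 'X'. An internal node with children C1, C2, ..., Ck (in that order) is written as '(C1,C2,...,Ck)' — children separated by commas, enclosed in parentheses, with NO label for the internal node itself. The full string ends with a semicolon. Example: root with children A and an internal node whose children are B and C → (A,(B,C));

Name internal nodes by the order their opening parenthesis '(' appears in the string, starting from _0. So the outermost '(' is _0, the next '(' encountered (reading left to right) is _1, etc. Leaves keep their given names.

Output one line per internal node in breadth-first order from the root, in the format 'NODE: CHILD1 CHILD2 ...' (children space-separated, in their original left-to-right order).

Input: ((A,M),(((B,V,(X,L)),K,P),J));
Scanning left-to-right, naming '(' by encounter order:
  pos 0: '(' -> open internal node _0 (depth 1)
  pos 1: '(' -> open internal node _1 (depth 2)
  pos 5: ')' -> close internal node _1 (now at depth 1)
  pos 7: '(' -> open internal node _2 (depth 2)
  pos 8: '(' -> open internal node _3 (depth 3)
  pos 9: '(' -> open internal node _4 (depth 4)
  pos 14: '(' -> open internal node _5 (depth 5)
  pos 18: ')' -> close internal node _5 (now at depth 4)
  pos 19: ')' -> close internal node _4 (now at depth 3)
  pos 24: ')' -> close internal node _3 (now at depth 2)
  pos 27: ')' -> close internal node _2 (now at depth 1)
  pos 28: ')' -> close internal node _0 (now at depth 0)
Total internal nodes: 6
BFS adjacency from root:
  _0: _1 _2
  _1: A M
  _2: _3 J
  _3: _4 K P
  _4: B V _5
  _5: X L

Answer: _0: _1 _2
_1: A M
_2: _3 J
_3: _4 K P
_4: B V _5
_5: X L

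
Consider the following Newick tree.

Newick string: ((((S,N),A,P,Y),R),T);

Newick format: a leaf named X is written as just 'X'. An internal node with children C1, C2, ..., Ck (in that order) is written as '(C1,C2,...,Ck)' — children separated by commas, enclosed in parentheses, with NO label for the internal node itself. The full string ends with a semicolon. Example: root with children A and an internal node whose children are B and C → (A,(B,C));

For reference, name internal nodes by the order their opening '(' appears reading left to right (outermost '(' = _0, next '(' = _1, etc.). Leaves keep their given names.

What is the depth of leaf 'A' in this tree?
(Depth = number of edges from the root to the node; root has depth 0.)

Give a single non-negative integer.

Newick: ((((S,N),A,P,Y),R),T);
Naming internals by '(' encounter order: outermost '(' = _0, next = _1, ...
Query node: A
Path from root: _0 -> _1 -> _2 -> A
Depth of A: 3 (number of edges from root)

Answer: 3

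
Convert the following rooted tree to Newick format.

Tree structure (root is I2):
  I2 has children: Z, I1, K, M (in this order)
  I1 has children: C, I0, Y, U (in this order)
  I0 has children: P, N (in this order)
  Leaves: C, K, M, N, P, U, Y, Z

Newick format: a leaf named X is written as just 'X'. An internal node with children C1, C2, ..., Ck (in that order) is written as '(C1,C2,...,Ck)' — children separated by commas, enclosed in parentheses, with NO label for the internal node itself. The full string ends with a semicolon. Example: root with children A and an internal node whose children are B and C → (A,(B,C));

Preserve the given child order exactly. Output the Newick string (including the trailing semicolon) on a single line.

internal I2 with children ['Z', 'I1', 'K', 'M']
  leaf 'Z' → 'Z'
  internal I1 with children ['C', 'I0', 'Y', 'U']
    leaf 'C' → 'C'
    internal I0 with children ['P', 'N']
      leaf 'P' → 'P'
      leaf 'N' → 'N'
    → '(P,N)'
    leaf 'Y' → 'Y'
    leaf 'U' → 'U'
  → '(C,(P,N),Y,U)'
  leaf 'K' → 'K'
  leaf 'M' → 'M'
→ '(Z,(C,(P,N),Y,U),K,M)'
Final: (Z,(C,(P,N),Y,U),K,M);

Answer: (Z,(C,(P,N),Y,U),K,M);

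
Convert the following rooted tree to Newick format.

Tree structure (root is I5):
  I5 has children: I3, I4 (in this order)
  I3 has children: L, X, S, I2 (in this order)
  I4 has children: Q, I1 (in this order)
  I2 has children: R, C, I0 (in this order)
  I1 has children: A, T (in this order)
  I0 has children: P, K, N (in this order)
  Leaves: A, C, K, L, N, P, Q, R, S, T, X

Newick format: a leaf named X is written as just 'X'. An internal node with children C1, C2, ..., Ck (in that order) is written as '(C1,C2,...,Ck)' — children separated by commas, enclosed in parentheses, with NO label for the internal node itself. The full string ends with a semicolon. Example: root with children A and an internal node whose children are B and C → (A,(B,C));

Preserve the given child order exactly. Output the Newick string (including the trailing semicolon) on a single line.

internal I5 with children ['I3', 'I4']
  internal I3 with children ['L', 'X', 'S', 'I2']
    leaf 'L' → 'L'
    leaf 'X' → 'X'
    leaf 'S' → 'S'
    internal I2 with children ['R', 'C', 'I0']
      leaf 'R' → 'R'
      leaf 'C' → 'C'
      internal I0 with children ['P', 'K', 'N']
        leaf 'P' → 'P'
        leaf 'K' → 'K'
        leaf 'N' → 'N'
      → '(P,K,N)'
    → '(R,C,(P,K,N))'
  → '(L,X,S,(R,C,(P,K,N)))'
  internal I4 with children ['Q', 'I1']
    leaf 'Q' → 'Q'
    internal I1 with children ['A', 'T']
      leaf 'A' → 'A'
      leaf 'T' → 'T'
    → '(A,T)'
  → '(Q,(A,T))'
→ '((L,X,S,(R,C,(P,K,N))),(Q,(A,T)))'
Final: ((L,X,S,(R,C,(P,K,N))),(Q,(A,T)));

Answer: ((L,X,S,(R,C,(P,K,N))),(Q,(A,T)));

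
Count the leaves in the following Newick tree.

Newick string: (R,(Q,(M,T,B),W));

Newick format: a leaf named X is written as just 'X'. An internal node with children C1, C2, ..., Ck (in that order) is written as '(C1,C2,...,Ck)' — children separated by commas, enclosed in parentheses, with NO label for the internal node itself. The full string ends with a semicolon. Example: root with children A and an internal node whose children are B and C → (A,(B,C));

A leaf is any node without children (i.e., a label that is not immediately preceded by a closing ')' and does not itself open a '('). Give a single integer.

Answer: 6

Derivation:
Newick: (R,(Q,(M,T,B),W));
Scan left-to-right; a leaf is any maximal label run not followed by '(':
  pos 1: leaf 'R' → count = 1
  pos 4: leaf 'Q' → count = 2
  pos 7: leaf 'M' → count = 3
  pos 9: leaf 'T' → count = 4
  pos 11: leaf 'B' → count = 5
  pos 14: leaf 'W' → count = 6
Total leaves: 6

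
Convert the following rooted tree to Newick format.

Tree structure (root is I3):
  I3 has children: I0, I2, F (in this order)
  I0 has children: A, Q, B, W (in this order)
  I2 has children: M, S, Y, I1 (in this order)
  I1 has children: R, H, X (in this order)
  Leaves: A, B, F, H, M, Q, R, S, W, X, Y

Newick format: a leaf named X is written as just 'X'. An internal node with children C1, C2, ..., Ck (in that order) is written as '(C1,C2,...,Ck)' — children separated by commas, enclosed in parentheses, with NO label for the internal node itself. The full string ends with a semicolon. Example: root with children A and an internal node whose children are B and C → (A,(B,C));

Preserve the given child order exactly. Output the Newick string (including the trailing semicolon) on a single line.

internal I3 with children ['I0', 'I2', 'F']
  internal I0 with children ['A', 'Q', 'B', 'W']
    leaf 'A' → 'A'
    leaf 'Q' → 'Q'
    leaf 'B' → 'B'
    leaf 'W' → 'W'
  → '(A,Q,B,W)'
  internal I2 with children ['M', 'S', 'Y', 'I1']
    leaf 'M' → 'M'
    leaf 'S' → 'S'
    leaf 'Y' → 'Y'
    internal I1 with children ['R', 'H', 'X']
      leaf 'R' → 'R'
      leaf 'H' → 'H'
      leaf 'X' → 'X'
    → '(R,H,X)'
  → '(M,S,Y,(R,H,X))'
  leaf 'F' → 'F'
→ '((A,Q,B,W),(M,S,Y,(R,H,X)),F)'
Final: ((A,Q,B,W),(M,S,Y,(R,H,X)),F);

Answer: ((A,Q,B,W),(M,S,Y,(R,H,X)),F);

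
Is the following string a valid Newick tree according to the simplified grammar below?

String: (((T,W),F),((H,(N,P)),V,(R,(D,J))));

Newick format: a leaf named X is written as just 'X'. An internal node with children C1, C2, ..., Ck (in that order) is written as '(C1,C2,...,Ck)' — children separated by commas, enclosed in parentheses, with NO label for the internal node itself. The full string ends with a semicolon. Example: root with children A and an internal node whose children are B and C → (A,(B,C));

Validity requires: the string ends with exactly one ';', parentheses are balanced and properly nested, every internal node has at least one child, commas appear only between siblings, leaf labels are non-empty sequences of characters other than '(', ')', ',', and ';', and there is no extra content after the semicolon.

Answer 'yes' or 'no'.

Answer: yes

Derivation:
Input: (((T,W),F),((H,(N,P)),V,(R,(D,J))));
Paren balance: 8 '(' vs 8 ')' OK
Ends with single ';': True
Full parse: OK
Valid: True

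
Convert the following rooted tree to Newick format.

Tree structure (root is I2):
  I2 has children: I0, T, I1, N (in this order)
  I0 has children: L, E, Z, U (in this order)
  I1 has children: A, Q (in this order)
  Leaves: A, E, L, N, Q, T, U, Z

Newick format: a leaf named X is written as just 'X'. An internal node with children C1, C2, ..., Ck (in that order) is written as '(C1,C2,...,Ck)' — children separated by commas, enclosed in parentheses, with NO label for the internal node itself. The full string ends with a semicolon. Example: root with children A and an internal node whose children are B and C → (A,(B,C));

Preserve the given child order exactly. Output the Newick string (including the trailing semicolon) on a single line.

Answer: ((L,E,Z,U),T,(A,Q),N);

Derivation:
internal I2 with children ['I0', 'T', 'I1', 'N']
  internal I0 with children ['L', 'E', 'Z', 'U']
    leaf 'L' → 'L'
    leaf 'E' → 'E'
    leaf 'Z' → 'Z'
    leaf 'U' → 'U'
  → '(L,E,Z,U)'
  leaf 'T' → 'T'
  internal I1 with children ['A', 'Q']
    leaf 'A' → 'A'
    leaf 'Q' → 'Q'
  → '(A,Q)'
  leaf 'N' → 'N'
→ '((L,E,Z,U),T,(A,Q),N)'
Final: ((L,E,Z,U),T,(A,Q),N);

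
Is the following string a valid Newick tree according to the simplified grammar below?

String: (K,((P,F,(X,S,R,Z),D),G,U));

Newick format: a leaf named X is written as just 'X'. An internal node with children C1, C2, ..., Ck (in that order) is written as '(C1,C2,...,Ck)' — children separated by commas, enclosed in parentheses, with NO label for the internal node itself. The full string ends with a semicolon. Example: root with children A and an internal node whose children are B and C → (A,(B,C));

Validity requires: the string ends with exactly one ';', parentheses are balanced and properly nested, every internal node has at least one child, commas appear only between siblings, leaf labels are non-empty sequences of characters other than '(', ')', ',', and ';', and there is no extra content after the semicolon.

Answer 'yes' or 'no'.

Input: (K,((P,F,(X,S,R,Z),D),G,U));
Paren balance: 4 '(' vs 4 ')' OK
Ends with single ';': True
Full parse: OK
Valid: True

Answer: yes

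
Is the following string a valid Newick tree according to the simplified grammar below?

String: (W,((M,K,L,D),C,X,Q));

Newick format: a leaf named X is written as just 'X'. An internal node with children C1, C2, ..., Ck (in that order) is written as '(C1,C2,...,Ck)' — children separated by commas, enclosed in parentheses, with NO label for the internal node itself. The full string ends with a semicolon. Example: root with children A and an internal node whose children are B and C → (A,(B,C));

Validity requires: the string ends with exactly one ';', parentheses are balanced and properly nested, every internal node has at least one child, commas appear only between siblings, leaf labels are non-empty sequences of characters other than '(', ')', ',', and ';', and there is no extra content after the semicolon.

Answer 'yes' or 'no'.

Input: (W,((M,K,L,D),C,X,Q));
Paren balance: 3 '(' vs 3 ')' OK
Ends with single ';': True
Full parse: OK
Valid: True

Answer: yes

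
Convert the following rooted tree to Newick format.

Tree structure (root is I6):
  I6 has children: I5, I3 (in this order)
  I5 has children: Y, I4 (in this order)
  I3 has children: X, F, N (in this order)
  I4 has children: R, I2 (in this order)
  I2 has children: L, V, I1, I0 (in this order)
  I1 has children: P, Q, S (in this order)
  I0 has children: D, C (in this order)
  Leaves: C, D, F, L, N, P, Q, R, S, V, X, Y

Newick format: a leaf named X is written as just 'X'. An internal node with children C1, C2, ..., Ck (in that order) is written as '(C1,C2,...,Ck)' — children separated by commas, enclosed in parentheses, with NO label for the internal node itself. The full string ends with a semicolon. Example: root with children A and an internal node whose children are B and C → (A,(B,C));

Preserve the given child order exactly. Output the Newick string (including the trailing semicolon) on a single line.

Answer: ((Y,(R,(L,V,(P,Q,S),(D,C)))),(X,F,N));

Derivation:
internal I6 with children ['I5', 'I3']
  internal I5 with children ['Y', 'I4']
    leaf 'Y' → 'Y'
    internal I4 with children ['R', 'I2']
      leaf 'R' → 'R'
      internal I2 with children ['L', 'V', 'I1', 'I0']
        leaf 'L' → 'L'
        leaf 'V' → 'V'
        internal I1 with children ['P', 'Q', 'S']
          leaf 'P' → 'P'
          leaf 'Q' → 'Q'
          leaf 'S' → 'S'
        → '(P,Q,S)'
        internal I0 with children ['D', 'C']
          leaf 'D' → 'D'
          leaf 'C' → 'C'
        → '(D,C)'
      → '(L,V,(P,Q,S),(D,C))'
    → '(R,(L,V,(P,Q,S),(D,C)))'
  → '(Y,(R,(L,V,(P,Q,S),(D,C))))'
  internal I3 with children ['X', 'F', 'N']
    leaf 'X' → 'X'
    leaf 'F' → 'F'
    leaf 'N' → 'N'
  → '(X,F,N)'
→ '((Y,(R,(L,V,(P,Q,S),(D,C)))),(X,F,N))'
Final: ((Y,(R,(L,V,(P,Q,S),(D,C)))),(X,F,N));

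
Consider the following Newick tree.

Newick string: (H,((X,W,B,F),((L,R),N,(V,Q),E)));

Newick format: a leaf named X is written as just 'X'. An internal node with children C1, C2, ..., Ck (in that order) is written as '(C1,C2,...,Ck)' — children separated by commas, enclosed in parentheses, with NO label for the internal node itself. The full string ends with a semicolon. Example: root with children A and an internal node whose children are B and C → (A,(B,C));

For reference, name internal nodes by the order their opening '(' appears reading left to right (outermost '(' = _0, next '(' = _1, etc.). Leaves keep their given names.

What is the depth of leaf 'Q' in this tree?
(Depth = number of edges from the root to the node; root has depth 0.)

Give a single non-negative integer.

Newick: (H,((X,W,B,F),((L,R),N,(V,Q),E)));
Naming internals by '(' encounter order: outermost '(' = _0, next = _1, ...
Query node: Q
Path from root: _0 -> _1 -> _3 -> _5 -> Q
Depth of Q: 4 (number of edges from root)

Answer: 4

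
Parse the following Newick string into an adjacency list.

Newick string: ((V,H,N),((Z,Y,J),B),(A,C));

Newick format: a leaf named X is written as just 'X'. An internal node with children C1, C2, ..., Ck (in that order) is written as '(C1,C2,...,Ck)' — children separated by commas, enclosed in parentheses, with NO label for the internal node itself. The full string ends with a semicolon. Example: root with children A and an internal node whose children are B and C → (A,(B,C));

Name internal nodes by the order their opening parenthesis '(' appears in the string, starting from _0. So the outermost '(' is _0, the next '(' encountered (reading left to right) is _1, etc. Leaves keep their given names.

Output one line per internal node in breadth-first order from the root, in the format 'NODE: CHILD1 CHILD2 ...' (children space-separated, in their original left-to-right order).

Answer: _0: _1 _2 _4
_1: V H N
_2: _3 B
_4: A C
_3: Z Y J

Derivation:
Input: ((V,H,N),((Z,Y,J),B),(A,C));
Scanning left-to-right, naming '(' by encounter order:
  pos 0: '(' -> open internal node _0 (depth 1)
  pos 1: '(' -> open internal node _1 (depth 2)
  pos 7: ')' -> close internal node _1 (now at depth 1)
  pos 9: '(' -> open internal node _2 (depth 2)
  pos 10: '(' -> open internal node _3 (depth 3)
  pos 16: ')' -> close internal node _3 (now at depth 2)
  pos 19: ')' -> close internal node _2 (now at depth 1)
  pos 21: '(' -> open internal node _4 (depth 2)
  pos 25: ')' -> close internal node _4 (now at depth 1)
  pos 26: ')' -> close internal node _0 (now at depth 0)
Total internal nodes: 5
BFS adjacency from root:
  _0: _1 _2 _4
  _1: V H N
  _2: _3 B
  _4: A C
  _3: Z Y J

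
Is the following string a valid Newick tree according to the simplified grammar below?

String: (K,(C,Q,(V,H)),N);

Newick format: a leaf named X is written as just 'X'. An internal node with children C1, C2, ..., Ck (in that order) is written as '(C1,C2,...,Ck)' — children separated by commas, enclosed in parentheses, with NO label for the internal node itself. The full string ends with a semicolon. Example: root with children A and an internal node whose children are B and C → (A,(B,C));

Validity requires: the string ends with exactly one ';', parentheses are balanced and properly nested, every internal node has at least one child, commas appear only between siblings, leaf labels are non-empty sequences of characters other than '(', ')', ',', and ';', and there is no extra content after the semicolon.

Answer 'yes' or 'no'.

Answer: yes

Derivation:
Input: (K,(C,Q,(V,H)),N);
Paren balance: 3 '(' vs 3 ')' OK
Ends with single ';': True
Full parse: OK
Valid: True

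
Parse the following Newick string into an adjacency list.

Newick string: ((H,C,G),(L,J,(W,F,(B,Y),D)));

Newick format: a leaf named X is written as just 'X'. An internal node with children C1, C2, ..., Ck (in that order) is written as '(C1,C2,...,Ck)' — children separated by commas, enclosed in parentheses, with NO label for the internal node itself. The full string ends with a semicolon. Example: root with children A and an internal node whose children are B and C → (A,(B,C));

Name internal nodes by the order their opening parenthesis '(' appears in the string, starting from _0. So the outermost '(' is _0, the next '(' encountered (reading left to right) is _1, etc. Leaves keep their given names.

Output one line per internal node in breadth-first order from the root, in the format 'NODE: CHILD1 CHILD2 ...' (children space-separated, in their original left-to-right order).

Input: ((H,C,G),(L,J,(W,F,(B,Y),D)));
Scanning left-to-right, naming '(' by encounter order:
  pos 0: '(' -> open internal node _0 (depth 1)
  pos 1: '(' -> open internal node _1 (depth 2)
  pos 7: ')' -> close internal node _1 (now at depth 1)
  pos 9: '(' -> open internal node _2 (depth 2)
  pos 14: '(' -> open internal node _3 (depth 3)
  pos 19: '(' -> open internal node _4 (depth 4)
  pos 23: ')' -> close internal node _4 (now at depth 3)
  pos 26: ')' -> close internal node _3 (now at depth 2)
  pos 27: ')' -> close internal node _2 (now at depth 1)
  pos 28: ')' -> close internal node _0 (now at depth 0)
Total internal nodes: 5
BFS adjacency from root:
  _0: _1 _2
  _1: H C G
  _2: L J _3
  _3: W F _4 D
  _4: B Y

Answer: _0: _1 _2
_1: H C G
_2: L J _3
_3: W F _4 D
_4: B Y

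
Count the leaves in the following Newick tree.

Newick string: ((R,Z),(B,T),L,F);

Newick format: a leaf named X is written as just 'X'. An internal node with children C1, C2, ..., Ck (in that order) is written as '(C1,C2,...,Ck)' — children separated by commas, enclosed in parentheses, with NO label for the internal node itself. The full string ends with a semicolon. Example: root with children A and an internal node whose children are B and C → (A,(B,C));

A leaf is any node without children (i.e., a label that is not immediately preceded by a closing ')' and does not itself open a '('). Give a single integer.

Answer: 6

Derivation:
Newick: ((R,Z),(B,T),L,F);
Scan left-to-right; a leaf is any maximal label run not followed by '(':
  pos 2: leaf 'R' → count = 1
  pos 4: leaf 'Z' → count = 2
  pos 8: leaf 'B' → count = 3
  pos 10: leaf 'T' → count = 4
  pos 13: leaf 'L' → count = 5
  pos 15: leaf 'F' → count = 6
Total leaves: 6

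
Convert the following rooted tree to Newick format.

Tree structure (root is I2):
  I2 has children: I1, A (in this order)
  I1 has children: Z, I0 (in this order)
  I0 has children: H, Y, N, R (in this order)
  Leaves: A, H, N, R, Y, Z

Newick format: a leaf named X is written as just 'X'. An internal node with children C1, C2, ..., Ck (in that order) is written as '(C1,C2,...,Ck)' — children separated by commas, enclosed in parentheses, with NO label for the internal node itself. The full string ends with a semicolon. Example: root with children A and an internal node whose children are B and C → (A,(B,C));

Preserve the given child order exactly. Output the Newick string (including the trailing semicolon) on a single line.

internal I2 with children ['I1', 'A']
  internal I1 with children ['Z', 'I0']
    leaf 'Z' → 'Z'
    internal I0 with children ['H', 'Y', 'N', 'R']
      leaf 'H' → 'H'
      leaf 'Y' → 'Y'
      leaf 'N' → 'N'
      leaf 'R' → 'R'
    → '(H,Y,N,R)'
  → '(Z,(H,Y,N,R))'
  leaf 'A' → 'A'
→ '((Z,(H,Y,N,R)),A)'
Final: ((Z,(H,Y,N,R)),A);

Answer: ((Z,(H,Y,N,R)),A);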